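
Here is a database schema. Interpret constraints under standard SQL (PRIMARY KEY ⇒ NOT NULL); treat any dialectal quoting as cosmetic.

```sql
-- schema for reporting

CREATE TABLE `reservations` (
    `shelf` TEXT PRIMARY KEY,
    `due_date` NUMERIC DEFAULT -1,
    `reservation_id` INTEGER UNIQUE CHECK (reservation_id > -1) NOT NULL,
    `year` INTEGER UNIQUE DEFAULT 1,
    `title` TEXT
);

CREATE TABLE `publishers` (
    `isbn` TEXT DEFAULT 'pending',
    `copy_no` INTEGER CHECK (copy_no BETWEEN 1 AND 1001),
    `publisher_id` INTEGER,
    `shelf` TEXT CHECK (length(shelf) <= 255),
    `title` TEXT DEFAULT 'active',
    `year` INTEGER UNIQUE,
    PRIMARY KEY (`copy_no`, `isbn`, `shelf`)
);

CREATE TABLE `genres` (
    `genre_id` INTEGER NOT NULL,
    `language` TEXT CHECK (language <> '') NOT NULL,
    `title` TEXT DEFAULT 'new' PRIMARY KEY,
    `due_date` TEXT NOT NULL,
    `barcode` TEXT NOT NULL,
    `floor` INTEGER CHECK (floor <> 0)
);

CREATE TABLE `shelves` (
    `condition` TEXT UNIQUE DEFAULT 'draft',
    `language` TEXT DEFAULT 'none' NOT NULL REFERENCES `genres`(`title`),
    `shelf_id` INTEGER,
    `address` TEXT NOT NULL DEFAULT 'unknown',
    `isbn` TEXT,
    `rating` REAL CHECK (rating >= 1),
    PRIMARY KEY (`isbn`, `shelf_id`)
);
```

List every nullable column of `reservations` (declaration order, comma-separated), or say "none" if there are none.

- shelf: part of the PRIMARY KEY, which implies NOT NULL → not nullable.
- due_date: DEFAULT only fills an omitted column; an explicit NULL is still allowed → nullable.
- reservation_id: declared NOT NULL → not nullable.
- year: UNIQUE does not imply NOT NULL → nullable.
- title: no NOT NULL constraint applies → nullable.

due_date, year, title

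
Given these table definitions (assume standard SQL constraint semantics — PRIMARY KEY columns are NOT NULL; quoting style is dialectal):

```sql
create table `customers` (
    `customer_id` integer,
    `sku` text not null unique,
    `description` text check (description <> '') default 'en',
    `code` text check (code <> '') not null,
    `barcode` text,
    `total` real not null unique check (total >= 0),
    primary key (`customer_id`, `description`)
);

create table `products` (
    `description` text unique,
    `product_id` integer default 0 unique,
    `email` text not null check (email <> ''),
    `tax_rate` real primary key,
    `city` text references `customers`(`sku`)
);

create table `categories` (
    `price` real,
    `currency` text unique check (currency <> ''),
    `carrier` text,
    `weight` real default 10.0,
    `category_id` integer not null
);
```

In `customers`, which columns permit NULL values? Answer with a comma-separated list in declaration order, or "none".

- customer_id: part of the PRIMARY KEY, which implies NOT NULL → not nullable.
- sku: declared NOT NULL → not nullable.
- description: part of the PRIMARY KEY, which implies NOT NULL → not nullable.
- code: declared NOT NULL → not nullable.
- barcode: no NOT NULL constraint applies → nullable.
- total: declared NOT NULL → not nullable.

barcode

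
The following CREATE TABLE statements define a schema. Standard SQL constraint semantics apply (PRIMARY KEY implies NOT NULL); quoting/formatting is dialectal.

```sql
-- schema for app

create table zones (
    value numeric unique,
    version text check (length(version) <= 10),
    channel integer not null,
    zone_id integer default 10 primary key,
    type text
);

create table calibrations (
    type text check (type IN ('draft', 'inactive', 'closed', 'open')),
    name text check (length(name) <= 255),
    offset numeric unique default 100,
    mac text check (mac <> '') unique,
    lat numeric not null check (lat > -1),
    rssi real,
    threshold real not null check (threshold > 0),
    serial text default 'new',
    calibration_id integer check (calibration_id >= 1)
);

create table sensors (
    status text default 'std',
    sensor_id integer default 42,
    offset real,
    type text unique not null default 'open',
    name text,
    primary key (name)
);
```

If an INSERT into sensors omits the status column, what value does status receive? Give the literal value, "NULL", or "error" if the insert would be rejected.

'std'

status has an explicit DEFAULT 'std'.
When the column is omitted from an INSERT, that default is used.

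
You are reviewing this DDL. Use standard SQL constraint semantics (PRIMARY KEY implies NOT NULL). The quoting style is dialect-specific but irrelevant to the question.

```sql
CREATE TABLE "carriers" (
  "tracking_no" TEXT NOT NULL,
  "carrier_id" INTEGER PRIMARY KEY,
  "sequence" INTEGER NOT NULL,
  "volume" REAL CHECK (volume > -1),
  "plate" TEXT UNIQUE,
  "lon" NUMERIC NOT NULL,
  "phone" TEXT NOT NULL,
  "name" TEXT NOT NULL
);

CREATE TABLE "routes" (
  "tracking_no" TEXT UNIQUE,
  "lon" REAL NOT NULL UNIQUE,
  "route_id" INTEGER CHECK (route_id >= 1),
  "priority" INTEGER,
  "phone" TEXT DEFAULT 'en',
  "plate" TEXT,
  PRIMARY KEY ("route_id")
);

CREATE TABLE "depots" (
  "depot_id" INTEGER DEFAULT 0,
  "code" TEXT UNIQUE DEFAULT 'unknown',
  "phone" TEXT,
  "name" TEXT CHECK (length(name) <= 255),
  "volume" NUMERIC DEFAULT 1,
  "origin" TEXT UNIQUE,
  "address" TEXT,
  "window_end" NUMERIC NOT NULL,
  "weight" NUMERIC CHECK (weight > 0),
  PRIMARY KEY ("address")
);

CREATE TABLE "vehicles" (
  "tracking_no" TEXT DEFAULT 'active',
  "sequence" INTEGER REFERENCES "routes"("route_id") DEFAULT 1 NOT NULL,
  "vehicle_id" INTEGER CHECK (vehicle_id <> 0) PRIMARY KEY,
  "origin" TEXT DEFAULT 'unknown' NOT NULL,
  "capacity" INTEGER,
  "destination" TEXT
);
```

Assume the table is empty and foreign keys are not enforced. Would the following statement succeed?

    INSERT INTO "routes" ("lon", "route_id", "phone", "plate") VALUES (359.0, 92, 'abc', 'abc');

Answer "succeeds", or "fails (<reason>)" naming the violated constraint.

NOT NULL columns: lon is supplied; route_id is supplied.
CHECK constraints: 92 satisfies (route_id >= 1).
No constraint is violated.

succeeds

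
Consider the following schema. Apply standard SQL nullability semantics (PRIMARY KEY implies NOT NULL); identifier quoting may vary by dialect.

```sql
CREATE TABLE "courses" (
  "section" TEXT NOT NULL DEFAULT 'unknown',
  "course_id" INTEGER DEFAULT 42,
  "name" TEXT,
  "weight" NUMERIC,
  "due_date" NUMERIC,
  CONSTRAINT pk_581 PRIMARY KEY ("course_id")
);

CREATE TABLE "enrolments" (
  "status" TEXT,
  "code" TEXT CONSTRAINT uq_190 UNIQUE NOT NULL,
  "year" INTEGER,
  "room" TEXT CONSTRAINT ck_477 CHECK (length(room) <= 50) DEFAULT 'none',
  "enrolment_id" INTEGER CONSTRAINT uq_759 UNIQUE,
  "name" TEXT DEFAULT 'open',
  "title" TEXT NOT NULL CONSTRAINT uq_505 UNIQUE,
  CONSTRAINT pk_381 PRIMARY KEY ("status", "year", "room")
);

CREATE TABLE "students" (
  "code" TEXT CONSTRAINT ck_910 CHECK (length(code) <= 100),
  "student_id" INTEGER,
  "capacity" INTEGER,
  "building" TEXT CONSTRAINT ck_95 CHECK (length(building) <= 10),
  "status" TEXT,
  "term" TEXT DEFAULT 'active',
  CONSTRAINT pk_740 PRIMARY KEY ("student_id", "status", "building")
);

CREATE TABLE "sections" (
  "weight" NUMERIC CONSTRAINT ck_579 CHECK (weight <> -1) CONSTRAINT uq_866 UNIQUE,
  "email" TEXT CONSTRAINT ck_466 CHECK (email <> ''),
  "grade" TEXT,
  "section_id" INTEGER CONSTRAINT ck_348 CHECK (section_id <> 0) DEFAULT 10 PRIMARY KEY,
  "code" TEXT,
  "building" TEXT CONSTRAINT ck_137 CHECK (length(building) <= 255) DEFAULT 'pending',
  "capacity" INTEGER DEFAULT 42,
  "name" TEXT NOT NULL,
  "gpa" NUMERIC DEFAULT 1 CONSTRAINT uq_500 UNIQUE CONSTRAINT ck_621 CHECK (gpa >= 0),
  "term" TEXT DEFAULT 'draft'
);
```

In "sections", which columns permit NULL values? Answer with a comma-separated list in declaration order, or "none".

- weight: CHECK does not forbid NULL (a CHECK constraint passes when its expression is NULL) → nullable.
- email: CHECK does not forbid NULL (a CHECK constraint passes when its expression is NULL) → nullable.
- grade: no NOT NULL constraint applies → nullable.
- section_id: part of the PRIMARY KEY, which implies NOT NULL → not nullable.
- code: no NOT NULL constraint applies → nullable.
- building: CHECK does not forbid NULL (a CHECK constraint passes when its expression is NULL) → nullable.
- capacity: DEFAULT only fills an omitted column; an explicit NULL is still allowed → nullable.
- name: declared NOT NULL → not nullable.
- gpa: CHECK does not forbid NULL (a CHECK constraint passes when its expression is NULL) → nullable.
- term: DEFAULT only fills an omitted column; an explicit NULL is still allowed → nullable.

weight, email, grade, code, building, capacity, gpa, term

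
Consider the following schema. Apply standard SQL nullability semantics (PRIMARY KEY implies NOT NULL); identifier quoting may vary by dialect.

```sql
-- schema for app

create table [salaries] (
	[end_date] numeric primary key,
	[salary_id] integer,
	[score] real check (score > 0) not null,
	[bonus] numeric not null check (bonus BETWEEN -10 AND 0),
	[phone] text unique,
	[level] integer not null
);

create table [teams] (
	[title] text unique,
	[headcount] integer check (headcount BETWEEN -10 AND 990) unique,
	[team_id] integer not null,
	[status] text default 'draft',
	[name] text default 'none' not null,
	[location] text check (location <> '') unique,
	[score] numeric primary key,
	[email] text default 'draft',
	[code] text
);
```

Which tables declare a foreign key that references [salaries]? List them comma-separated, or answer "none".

No REFERENCES clause anywhere in the schema names salaries.

none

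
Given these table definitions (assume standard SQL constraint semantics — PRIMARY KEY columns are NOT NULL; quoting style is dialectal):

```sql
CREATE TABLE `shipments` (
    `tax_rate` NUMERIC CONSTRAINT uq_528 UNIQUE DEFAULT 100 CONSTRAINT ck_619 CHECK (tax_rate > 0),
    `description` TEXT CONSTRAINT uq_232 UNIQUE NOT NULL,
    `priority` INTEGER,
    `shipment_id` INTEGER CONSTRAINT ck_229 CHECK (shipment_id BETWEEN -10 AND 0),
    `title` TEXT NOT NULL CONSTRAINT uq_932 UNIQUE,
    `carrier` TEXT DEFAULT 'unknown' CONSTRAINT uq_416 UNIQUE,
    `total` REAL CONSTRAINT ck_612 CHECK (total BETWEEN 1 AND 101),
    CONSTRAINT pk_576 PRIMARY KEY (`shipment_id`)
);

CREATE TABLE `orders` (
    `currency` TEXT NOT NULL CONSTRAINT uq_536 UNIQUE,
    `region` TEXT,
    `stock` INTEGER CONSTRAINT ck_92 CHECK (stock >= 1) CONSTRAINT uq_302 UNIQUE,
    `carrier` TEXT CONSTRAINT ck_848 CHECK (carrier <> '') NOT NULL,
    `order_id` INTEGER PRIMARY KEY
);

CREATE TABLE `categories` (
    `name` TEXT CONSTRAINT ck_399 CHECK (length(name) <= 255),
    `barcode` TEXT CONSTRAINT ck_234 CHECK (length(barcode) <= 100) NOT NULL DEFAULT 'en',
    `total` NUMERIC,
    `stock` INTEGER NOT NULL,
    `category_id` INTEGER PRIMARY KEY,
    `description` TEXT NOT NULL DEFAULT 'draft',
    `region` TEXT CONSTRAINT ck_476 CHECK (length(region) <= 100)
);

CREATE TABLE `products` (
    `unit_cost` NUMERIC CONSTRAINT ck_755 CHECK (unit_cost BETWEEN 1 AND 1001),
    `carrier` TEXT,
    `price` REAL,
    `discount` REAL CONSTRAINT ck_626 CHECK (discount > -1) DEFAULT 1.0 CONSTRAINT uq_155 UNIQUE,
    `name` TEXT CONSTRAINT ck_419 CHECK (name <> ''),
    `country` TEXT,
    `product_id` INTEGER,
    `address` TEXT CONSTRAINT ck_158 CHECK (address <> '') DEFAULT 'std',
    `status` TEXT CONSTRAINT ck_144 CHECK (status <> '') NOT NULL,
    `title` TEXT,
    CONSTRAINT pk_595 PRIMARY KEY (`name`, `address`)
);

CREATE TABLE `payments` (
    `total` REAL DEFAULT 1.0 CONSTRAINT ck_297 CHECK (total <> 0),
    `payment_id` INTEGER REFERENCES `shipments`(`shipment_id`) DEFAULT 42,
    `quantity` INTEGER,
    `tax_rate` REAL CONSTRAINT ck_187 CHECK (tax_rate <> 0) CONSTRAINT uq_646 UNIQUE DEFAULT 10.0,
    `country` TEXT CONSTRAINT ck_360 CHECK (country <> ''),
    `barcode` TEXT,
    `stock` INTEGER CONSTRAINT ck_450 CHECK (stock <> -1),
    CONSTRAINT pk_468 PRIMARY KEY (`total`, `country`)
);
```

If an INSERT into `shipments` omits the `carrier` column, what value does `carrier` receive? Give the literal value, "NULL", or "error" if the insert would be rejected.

'unknown'

carrier has an explicit DEFAULT 'unknown'.
When the column is omitted from an INSERT, that default is used.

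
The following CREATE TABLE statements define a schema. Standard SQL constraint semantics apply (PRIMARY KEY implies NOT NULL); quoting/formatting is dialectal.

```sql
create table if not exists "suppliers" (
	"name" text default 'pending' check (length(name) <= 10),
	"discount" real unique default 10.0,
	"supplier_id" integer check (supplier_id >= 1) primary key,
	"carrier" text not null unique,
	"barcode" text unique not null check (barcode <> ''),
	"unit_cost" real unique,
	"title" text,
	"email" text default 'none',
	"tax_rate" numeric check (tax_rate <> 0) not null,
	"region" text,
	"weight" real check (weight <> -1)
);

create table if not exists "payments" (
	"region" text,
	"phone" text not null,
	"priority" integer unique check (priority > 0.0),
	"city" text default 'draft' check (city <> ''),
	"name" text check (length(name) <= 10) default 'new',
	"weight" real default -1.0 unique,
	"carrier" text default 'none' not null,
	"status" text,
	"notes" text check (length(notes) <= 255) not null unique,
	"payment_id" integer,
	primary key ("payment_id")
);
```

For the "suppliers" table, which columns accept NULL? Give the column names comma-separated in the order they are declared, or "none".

name, discount, unit_cost, title, email, region, weight

- name: CHECK does not forbid NULL (a CHECK constraint passes when its expression is NULL) → nullable.
- discount: UNIQUE does not imply NOT NULL → nullable.
- supplier_id: part of the PRIMARY KEY, which implies NOT NULL → not nullable.
- carrier: declared NOT NULL → not nullable.
- barcode: declared NOT NULL → not nullable.
- unit_cost: UNIQUE does not imply NOT NULL → nullable.
- title: no NOT NULL constraint applies → nullable.
- email: DEFAULT only fills an omitted column; an explicit NULL is still allowed → nullable.
- tax_rate: declared NOT NULL → not nullable.
- region: no NOT NULL constraint applies → nullable.
- weight: CHECK does not forbid NULL (a CHECK constraint passes when its expression is NULL) → nullable.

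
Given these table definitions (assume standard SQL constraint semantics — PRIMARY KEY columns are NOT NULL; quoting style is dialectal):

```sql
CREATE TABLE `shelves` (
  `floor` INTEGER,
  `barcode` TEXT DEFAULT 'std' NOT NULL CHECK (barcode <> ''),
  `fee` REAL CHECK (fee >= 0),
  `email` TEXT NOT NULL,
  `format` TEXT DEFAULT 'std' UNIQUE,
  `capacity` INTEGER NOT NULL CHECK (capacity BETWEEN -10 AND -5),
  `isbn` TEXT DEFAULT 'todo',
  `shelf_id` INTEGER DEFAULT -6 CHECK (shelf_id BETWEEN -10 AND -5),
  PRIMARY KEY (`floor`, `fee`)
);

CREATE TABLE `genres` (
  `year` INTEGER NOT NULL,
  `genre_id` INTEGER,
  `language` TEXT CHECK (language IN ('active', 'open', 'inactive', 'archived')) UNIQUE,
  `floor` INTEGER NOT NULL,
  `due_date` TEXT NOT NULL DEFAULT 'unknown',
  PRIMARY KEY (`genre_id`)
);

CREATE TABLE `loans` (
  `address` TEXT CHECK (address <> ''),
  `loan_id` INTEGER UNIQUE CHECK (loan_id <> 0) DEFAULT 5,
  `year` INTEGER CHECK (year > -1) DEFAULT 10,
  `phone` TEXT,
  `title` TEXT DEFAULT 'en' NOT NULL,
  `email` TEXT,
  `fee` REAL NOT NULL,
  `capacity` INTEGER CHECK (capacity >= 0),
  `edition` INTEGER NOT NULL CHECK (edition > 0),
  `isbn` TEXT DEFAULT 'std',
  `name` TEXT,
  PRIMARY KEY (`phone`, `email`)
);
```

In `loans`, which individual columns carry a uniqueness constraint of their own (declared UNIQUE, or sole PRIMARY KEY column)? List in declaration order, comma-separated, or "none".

loan_id

- address: no UNIQUE or single-column PK constraint.
- loan_id: declared UNIQUE → unique.
- year: no UNIQUE or single-column PK constraint.
- phone: part of a composite PRIMARY KEY — only the tuple is unique, not this column on its own.
- title: no UNIQUE or single-column PK constraint.
- email: part of a composite PRIMARY KEY — only the tuple is unique, not this column on its own.
- fee: no UNIQUE or single-column PK constraint.
- capacity: no UNIQUE or single-column PK constraint.
- edition: no UNIQUE or single-column PK constraint.
- isbn: no UNIQUE or single-column PK constraint.
- name: no UNIQUE or single-column PK constraint.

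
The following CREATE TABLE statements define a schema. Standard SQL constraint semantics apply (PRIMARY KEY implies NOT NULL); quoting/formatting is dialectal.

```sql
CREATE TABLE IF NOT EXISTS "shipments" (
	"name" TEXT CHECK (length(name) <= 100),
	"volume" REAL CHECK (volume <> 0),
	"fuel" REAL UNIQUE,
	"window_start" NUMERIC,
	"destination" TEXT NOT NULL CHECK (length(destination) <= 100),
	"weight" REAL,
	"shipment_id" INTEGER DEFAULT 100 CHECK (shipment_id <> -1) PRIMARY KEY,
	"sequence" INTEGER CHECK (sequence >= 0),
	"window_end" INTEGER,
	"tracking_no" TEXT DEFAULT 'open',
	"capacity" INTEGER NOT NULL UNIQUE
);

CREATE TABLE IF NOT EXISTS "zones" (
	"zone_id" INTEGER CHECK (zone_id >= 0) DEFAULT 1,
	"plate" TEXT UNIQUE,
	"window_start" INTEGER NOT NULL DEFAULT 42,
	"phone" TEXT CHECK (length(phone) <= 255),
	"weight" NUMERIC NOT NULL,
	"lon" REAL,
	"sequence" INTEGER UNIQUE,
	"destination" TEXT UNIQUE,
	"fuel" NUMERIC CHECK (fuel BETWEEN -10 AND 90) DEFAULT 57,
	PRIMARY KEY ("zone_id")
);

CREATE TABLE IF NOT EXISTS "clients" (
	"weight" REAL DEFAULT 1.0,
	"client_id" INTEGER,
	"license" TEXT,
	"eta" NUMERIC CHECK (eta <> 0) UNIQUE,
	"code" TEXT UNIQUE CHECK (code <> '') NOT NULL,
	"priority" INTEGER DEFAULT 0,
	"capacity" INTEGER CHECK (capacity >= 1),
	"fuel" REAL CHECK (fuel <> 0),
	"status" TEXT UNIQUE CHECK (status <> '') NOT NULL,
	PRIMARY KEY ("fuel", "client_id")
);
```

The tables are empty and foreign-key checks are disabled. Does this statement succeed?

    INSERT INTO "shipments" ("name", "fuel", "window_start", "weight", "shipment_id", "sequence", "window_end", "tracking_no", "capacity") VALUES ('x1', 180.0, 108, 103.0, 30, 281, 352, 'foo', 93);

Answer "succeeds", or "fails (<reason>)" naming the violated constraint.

fails (NOT NULL on destination)

destination is omitted from the column list and has no DEFAULT, so it would receive NULL.
But destination is declared NOT NULL.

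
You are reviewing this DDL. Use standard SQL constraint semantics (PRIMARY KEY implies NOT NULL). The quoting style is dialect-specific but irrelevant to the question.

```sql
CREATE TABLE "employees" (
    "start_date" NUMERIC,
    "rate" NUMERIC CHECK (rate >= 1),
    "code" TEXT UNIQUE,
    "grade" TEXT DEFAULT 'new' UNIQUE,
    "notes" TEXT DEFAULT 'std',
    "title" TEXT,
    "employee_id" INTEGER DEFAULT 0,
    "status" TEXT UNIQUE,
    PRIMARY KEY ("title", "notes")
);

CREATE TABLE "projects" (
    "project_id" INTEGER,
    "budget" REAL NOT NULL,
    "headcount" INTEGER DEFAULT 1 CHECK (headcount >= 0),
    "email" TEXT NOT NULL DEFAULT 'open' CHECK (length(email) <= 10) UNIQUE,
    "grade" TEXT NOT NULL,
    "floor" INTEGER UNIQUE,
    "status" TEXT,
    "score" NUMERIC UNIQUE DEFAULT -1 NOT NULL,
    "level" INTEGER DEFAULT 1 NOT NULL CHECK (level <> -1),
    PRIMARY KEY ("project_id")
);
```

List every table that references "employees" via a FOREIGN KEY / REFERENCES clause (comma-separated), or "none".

none

No REFERENCES clause anywhere in the schema names employees.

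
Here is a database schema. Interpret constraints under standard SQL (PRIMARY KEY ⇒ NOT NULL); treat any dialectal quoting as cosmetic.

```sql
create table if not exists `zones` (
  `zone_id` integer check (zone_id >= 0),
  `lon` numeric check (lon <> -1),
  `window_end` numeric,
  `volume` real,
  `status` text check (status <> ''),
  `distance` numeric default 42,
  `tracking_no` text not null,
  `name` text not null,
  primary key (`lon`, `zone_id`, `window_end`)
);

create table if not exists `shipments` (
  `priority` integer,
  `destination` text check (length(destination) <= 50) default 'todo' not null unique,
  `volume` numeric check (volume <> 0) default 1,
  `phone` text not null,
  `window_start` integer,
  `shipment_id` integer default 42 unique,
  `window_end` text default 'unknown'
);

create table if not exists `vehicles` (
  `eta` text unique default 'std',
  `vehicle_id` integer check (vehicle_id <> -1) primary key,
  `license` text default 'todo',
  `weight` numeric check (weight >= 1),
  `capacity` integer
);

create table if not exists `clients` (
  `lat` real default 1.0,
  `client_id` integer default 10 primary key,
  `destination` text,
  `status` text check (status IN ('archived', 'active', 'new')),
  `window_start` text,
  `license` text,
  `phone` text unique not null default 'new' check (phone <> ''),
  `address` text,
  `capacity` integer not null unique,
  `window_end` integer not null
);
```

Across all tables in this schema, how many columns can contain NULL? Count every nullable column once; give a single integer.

18

zones: 3 nullable (volume, status, distance — PK (lon, zone_id, window_end) and explicit NOT NULL columns excluded).
shipments: 5 nullable (priority, volume, window_start, shipment_id, window_end — PK none and explicit NOT NULL columns excluded).
vehicles: 4 nullable (eta, license, weight, capacity — PK (vehicle_id) and explicit NOT NULL columns excluded).
clients: 6 nullable (lat, destination, status, window_start, license, address — PK (client_id) and explicit NOT NULL columns excluded).
Total: 3 + 5 + 4 + 6 = 18.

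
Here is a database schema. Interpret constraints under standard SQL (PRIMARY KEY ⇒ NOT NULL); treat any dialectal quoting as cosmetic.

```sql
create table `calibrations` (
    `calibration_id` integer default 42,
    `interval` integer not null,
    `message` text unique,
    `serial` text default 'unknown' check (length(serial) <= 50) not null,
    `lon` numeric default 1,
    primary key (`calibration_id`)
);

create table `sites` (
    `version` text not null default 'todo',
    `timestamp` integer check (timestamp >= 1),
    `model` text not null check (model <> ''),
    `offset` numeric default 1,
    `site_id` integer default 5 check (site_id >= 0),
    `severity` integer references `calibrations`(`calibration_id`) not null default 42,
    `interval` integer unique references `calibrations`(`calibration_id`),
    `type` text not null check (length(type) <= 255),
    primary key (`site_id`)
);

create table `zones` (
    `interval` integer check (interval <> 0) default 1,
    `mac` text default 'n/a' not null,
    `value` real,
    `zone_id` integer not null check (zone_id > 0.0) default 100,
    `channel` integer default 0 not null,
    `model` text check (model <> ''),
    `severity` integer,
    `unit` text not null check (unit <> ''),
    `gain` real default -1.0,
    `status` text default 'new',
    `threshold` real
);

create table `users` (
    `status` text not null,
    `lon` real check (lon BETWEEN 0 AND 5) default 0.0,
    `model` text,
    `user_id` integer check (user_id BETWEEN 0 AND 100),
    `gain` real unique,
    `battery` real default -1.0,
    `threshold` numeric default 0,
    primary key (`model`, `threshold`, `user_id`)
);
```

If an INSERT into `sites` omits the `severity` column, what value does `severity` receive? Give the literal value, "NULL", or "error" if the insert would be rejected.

42

severity has an explicit DEFAULT 42.
When the column is omitted from an INSERT, that default is used.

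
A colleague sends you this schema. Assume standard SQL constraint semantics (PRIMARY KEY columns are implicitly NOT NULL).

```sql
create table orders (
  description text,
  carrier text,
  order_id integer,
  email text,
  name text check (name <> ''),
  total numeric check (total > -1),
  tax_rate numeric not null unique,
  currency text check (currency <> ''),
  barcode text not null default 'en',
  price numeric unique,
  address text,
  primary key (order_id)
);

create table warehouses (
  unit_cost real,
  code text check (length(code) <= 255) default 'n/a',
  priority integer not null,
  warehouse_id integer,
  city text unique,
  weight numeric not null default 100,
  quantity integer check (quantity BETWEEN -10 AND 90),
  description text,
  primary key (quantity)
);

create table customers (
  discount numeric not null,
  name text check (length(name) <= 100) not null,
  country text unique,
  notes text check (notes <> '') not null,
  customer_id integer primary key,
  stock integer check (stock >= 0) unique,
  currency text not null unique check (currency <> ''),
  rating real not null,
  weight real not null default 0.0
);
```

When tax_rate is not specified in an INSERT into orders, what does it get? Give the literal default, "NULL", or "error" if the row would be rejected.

tax_rate has no DEFAULT clause.
Omitting it would insert NULL, but it is declared NOT NULL, so the INSERT fails.

error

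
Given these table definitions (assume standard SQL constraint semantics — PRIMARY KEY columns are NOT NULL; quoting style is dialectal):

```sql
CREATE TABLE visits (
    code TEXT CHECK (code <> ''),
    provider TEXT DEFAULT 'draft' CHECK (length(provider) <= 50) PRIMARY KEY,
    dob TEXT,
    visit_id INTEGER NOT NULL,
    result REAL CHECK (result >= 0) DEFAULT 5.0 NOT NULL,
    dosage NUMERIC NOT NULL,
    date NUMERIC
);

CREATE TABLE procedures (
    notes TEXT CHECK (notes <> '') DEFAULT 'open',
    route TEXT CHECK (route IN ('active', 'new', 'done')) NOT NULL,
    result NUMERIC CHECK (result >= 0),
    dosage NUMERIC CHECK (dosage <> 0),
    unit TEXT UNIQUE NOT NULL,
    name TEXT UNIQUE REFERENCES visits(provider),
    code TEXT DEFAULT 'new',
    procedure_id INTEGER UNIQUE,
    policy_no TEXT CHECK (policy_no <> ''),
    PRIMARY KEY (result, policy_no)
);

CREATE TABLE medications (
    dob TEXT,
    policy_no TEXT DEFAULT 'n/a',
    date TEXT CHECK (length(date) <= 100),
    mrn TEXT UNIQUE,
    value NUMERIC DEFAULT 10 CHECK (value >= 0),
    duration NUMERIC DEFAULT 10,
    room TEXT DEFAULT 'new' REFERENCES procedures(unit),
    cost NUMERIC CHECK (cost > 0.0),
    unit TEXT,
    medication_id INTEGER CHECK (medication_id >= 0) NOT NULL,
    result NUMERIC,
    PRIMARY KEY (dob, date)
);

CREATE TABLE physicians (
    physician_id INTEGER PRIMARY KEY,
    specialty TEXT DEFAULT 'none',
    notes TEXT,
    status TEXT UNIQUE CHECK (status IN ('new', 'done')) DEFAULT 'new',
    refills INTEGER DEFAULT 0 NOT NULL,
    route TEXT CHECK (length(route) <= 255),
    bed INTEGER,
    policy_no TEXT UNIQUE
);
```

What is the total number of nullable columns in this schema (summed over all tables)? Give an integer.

visits: 3 nullable (code, dob, date — PK (provider) and explicit NOT NULL columns excluded).
procedures: 5 nullable (notes, dosage, name, code, procedure_id — PK (result, policy_no) and explicit NOT NULL columns excluded).
medications: 8 nullable (policy_no, mrn, value, duration, room, cost, unit, result — PK (dob, date) and explicit NOT NULL columns excluded).
physicians: 6 nullable (specialty, notes, status, route, bed, policy_no — PK (physician_id) and explicit NOT NULL columns excluded).
Total: 3 + 5 + 8 + 6 = 22.

22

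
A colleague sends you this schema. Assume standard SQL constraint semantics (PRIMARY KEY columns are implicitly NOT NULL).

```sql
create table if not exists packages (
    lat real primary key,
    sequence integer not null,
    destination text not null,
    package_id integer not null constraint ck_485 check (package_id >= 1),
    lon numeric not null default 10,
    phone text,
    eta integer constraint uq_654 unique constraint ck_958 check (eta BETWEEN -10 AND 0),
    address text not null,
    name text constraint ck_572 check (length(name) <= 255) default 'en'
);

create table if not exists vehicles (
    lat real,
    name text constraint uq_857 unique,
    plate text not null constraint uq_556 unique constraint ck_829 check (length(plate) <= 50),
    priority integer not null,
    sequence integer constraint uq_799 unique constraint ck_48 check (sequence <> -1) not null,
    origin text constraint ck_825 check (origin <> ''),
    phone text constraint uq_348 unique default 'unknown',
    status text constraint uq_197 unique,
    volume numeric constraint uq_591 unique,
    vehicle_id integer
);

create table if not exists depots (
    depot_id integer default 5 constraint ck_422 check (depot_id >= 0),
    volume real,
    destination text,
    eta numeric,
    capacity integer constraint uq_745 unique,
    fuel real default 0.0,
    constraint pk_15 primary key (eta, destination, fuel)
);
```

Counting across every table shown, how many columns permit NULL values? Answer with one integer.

13

packages: 3 nullable (phone, eta, name — PK (lat) and explicit NOT NULL columns excluded).
vehicles: 7 nullable (lat, name, origin, phone, status, volume, vehicle_id — PK none and explicit NOT NULL columns excluded).
depots: 3 nullable (depot_id, volume, capacity — PK (eta, destination, fuel) and explicit NOT NULL columns excluded).
Total: 3 + 7 + 3 = 13.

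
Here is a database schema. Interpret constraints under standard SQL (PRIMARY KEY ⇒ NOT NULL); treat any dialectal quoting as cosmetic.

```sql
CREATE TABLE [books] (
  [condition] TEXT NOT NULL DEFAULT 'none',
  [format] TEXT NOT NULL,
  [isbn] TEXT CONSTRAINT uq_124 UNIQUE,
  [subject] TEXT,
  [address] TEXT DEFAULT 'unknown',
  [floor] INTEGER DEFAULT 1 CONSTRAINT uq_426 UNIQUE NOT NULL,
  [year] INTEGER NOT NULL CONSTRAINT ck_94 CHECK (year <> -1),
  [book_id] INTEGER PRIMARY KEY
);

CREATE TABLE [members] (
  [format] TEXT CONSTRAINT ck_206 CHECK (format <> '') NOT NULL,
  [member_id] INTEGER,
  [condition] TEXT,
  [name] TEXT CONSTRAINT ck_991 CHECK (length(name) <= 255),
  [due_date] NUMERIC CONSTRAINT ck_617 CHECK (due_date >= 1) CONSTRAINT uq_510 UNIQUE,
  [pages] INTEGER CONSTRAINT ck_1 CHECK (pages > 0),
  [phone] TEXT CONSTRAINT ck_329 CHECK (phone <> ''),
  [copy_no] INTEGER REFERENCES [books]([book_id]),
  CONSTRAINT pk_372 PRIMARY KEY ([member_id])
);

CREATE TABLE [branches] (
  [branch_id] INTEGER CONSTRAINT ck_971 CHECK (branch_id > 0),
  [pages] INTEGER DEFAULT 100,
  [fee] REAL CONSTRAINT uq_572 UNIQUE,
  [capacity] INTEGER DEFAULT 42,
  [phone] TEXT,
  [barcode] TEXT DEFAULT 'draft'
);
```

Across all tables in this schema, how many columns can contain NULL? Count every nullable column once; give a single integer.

books: 3 nullable (isbn, subject, address — PK (book_id) and explicit NOT NULL columns excluded).
members: 6 nullable (condition, name, due_date, pages, phone, copy_no — PK (member_id) and explicit NOT NULL columns excluded).
branches: 6 nullable (branch_id, pages, fee, capacity, phone, barcode — PK none and explicit NOT NULL columns excluded).
Total: 3 + 6 + 6 = 15.

15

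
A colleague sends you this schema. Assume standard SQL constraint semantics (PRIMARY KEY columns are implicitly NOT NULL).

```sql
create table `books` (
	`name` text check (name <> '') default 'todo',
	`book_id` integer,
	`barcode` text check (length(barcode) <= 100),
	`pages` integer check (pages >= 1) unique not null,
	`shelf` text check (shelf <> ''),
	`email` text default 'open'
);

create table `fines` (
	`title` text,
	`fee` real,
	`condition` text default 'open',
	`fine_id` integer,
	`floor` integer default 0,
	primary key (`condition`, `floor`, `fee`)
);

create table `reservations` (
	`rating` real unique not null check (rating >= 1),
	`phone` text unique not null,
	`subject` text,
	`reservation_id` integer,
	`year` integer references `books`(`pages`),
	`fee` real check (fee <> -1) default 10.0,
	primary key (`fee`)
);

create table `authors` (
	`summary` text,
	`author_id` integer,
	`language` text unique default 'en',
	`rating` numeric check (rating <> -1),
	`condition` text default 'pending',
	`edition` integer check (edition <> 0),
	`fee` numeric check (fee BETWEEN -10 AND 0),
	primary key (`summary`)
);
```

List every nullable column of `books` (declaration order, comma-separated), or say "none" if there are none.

name, book_id, barcode, shelf, email

- name: CHECK does not forbid NULL (a CHECK constraint passes when its expression is NULL) → nullable.
- book_id: no NOT NULL constraint applies → nullable.
- barcode: CHECK does not forbid NULL (a CHECK constraint passes when its expression is NULL) → nullable.
- pages: declared NOT NULL → not nullable.
- shelf: CHECK does not forbid NULL (a CHECK constraint passes when its expression is NULL) → nullable.
- email: DEFAULT only fills an omitted column; an explicit NULL is still allowed → nullable.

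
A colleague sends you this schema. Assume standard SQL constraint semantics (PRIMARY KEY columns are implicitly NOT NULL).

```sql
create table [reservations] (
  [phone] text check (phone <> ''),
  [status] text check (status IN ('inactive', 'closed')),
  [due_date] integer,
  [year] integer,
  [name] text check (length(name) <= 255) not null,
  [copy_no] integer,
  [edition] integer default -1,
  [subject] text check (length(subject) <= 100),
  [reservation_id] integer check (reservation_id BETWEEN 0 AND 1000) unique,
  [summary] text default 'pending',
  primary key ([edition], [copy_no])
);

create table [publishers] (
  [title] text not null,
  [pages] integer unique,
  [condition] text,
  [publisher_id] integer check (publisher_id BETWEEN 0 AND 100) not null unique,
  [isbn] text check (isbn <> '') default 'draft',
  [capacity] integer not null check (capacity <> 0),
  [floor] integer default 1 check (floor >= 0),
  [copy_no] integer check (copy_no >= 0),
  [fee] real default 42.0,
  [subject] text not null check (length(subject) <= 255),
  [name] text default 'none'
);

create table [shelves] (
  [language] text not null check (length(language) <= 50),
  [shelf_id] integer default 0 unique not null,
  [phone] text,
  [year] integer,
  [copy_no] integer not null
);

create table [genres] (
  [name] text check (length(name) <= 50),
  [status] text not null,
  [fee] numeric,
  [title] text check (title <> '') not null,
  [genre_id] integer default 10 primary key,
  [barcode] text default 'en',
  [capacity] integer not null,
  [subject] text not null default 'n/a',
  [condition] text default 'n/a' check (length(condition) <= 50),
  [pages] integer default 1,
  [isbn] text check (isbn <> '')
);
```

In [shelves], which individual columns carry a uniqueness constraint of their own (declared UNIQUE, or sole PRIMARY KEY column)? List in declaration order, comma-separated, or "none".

- language: no UNIQUE or single-column PK constraint.
- shelf_id: declared UNIQUE → unique.
- phone: no UNIQUE or single-column PK constraint.
- year: no UNIQUE or single-column PK constraint.
- copy_no: no UNIQUE or single-column PK constraint.

shelf_id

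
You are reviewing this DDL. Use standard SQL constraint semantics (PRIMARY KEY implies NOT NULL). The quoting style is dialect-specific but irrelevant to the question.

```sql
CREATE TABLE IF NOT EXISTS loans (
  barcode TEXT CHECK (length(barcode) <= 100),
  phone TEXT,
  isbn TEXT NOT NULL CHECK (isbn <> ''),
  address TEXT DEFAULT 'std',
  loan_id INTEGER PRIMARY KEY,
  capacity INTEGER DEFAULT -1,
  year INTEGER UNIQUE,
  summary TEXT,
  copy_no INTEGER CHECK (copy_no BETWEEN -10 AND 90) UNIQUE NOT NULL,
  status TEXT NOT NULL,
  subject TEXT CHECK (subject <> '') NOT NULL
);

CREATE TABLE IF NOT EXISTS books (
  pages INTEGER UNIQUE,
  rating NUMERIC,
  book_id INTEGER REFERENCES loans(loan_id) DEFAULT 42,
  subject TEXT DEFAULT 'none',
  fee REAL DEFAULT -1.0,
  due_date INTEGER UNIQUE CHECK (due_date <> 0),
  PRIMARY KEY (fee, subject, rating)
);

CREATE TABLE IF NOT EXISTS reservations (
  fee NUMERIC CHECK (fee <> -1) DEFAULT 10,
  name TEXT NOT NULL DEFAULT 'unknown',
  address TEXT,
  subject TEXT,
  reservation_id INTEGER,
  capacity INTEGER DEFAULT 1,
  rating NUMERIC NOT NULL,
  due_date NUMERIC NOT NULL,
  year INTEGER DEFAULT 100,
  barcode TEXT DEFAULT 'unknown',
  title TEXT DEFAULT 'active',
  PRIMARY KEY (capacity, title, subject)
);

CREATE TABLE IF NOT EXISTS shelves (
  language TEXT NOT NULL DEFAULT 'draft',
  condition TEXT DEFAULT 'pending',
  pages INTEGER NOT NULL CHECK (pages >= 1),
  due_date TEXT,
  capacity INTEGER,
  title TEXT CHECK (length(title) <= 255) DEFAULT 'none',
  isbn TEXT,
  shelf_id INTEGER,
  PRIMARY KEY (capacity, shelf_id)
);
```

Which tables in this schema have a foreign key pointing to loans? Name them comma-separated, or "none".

- books.book_id references loans(loan_id).

books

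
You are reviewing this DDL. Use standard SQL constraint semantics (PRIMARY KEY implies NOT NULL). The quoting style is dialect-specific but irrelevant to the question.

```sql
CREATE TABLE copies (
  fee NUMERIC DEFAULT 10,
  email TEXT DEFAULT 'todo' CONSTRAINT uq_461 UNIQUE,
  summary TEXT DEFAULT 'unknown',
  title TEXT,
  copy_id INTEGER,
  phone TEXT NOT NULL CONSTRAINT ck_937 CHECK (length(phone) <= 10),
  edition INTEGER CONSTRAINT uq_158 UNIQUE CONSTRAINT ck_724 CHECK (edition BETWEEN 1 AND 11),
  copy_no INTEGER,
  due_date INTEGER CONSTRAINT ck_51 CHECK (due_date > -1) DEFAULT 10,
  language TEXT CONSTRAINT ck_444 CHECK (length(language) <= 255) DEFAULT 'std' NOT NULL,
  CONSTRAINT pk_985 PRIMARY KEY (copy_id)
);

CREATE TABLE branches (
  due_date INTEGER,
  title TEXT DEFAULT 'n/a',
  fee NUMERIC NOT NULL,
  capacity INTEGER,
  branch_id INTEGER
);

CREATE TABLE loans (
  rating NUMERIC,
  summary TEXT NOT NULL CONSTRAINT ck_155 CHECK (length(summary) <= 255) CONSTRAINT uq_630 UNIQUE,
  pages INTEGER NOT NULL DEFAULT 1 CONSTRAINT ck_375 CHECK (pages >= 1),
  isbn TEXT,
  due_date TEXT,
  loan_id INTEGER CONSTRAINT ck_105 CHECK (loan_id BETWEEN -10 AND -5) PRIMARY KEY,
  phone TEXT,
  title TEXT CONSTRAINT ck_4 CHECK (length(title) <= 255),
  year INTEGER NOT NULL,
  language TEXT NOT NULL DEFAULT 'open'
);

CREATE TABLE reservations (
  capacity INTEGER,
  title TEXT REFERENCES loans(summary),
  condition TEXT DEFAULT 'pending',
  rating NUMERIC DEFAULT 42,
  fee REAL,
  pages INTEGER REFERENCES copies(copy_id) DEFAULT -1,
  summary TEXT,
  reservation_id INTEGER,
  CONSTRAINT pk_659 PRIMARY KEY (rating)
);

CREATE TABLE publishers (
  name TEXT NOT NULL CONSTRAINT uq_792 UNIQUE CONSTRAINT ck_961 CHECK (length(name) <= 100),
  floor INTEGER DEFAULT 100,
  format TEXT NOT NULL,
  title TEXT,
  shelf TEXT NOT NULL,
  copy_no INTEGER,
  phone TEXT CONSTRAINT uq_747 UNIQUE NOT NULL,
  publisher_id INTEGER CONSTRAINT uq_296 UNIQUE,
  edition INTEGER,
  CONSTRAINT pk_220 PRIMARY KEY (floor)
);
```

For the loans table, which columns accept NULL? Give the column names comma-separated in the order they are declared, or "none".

rating, isbn, due_date, phone, title

- rating: no NOT NULL constraint applies → nullable.
- summary: declared NOT NULL → not nullable.
- pages: declared NOT NULL → not nullable.
- isbn: no NOT NULL constraint applies → nullable.
- due_date: no NOT NULL constraint applies → nullable.
- loan_id: part of the PRIMARY KEY, which implies NOT NULL → not nullable.
- phone: no NOT NULL constraint applies → nullable.
- title: CHECK does not forbid NULL (a CHECK constraint passes when its expression is NULL) → nullable.
- year: declared NOT NULL → not nullable.
- language: declared NOT NULL → not nullable.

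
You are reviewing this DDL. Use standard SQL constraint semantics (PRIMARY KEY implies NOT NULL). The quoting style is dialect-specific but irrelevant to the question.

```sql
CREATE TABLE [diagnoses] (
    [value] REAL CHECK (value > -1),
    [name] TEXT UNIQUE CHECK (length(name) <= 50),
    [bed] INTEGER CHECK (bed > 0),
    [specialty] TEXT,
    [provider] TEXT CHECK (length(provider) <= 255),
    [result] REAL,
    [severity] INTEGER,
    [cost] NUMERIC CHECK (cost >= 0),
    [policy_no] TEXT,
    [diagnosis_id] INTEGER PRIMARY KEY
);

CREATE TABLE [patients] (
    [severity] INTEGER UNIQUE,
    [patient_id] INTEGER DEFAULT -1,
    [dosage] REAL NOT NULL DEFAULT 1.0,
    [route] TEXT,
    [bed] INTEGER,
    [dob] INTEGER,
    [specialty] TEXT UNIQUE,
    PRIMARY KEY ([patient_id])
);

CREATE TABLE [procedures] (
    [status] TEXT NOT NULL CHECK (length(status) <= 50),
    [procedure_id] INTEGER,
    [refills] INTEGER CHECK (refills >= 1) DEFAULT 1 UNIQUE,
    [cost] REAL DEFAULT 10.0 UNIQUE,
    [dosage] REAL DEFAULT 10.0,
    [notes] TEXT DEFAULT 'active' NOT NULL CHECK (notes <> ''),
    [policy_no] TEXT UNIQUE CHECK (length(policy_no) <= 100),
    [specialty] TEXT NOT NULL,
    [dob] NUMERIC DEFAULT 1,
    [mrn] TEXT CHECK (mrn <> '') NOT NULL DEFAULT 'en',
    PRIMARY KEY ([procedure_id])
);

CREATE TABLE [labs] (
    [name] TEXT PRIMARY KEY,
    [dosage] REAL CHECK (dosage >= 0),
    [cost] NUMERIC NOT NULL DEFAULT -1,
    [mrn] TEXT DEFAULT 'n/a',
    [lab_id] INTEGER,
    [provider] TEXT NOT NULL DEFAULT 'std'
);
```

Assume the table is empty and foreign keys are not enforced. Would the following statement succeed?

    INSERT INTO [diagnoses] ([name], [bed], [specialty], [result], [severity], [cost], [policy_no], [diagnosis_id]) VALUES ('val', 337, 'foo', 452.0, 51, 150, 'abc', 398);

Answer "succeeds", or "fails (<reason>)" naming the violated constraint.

succeeds

NOT NULL columns: diagnosis_id is supplied.
CHECK constraints: 'val' satisfies (length(name) <= 50); 337 satisfies (bed > 0); 150 satisfies (cost >= 0).
No constraint is violated.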